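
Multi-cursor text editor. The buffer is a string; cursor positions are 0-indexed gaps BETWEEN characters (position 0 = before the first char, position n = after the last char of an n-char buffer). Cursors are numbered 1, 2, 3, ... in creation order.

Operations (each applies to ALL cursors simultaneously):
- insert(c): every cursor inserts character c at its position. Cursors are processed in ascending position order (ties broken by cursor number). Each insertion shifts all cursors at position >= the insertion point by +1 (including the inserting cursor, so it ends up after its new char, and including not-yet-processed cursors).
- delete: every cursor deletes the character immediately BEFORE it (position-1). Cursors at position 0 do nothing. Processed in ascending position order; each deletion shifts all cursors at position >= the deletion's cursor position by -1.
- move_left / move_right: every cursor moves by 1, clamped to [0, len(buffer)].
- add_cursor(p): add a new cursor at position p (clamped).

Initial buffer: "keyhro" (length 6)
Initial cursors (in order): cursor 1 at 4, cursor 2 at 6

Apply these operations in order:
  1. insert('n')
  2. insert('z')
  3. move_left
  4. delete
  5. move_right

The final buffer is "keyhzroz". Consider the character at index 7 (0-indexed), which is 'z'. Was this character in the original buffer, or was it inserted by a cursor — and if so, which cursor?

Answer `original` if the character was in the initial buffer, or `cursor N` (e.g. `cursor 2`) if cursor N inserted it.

Answer: cursor 2

Derivation:
After op 1 (insert('n')): buffer="keyhnron" (len 8), cursors c1@5 c2@8, authorship ....1..2
After op 2 (insert('z')): buffer="keyhnzronz" (len 10), cursors c1@6 c2@10, authorship ....11..22
After op 3 (move_left): buffer="keyhnzronz" (len 10), cursors c1@5 c2@9, authorship ....11..22
After op 4 (delete): buffer="keyhzroz" (len 8), cursors c1@4 c2@7, authorship ....1..2
After op 5 (move_right): buffer="keyhzroz" (len 8), cursors c1@5 c2@8, authorship ....1..2
Authorship (.=original, N=cursor N): . . . . 1 . . 2
Index 7: author = 2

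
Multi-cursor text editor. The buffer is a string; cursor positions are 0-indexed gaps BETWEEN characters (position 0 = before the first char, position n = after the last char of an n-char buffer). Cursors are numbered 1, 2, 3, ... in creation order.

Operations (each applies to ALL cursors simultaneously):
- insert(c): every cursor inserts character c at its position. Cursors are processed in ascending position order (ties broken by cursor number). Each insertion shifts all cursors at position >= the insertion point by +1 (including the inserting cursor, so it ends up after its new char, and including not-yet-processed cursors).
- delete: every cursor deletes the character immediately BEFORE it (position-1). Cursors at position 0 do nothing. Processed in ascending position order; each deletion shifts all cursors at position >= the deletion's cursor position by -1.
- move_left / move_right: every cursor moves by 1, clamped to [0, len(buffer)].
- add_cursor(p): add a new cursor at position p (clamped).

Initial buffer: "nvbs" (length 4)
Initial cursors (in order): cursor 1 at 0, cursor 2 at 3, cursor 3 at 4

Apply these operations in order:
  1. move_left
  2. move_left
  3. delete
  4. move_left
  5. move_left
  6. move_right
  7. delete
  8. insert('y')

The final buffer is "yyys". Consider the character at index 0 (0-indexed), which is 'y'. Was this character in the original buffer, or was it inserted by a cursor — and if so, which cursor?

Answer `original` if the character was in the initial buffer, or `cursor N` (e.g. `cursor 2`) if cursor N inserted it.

After op 1 (move_left): buffer="nvbs" (len 4), cursors c1@0 c2@2 c3@3, authorship ....
After op 2 (move_left): buffer="nvbs" (len 4), cursors c1@0 c2@1 c3@2, authorship ....
After op 3 (delete): buffer="bs" (len 2), cursors c1@0 c2@0 c3@0, authorship ..
After op 4 (move_left): buffer="bs" (len 2), cursors c1@0 c2@0 c3@0, authorship ..
After op 5 (move_left): buffer="bs" (len 2), cursors c1@0 c2@0 c3@0, authorship ..
After op 6 (move_right): buffer="bs" (len 2), cursors c1@1 c2@1 c3@1, authorship ..
After op 7 (delete): buffer="s" (len 1), cursors c1@0 c2@0 c3@0, authorship .
After op 8 (insert('y')): buffer="yyys" (len 4), cursors c1@3 c2@3 c3@3, authorship 123.
Authorship (.=original, N=cursor N): 1 2 3 .
Index 0: author = 1

Answer: cursor 1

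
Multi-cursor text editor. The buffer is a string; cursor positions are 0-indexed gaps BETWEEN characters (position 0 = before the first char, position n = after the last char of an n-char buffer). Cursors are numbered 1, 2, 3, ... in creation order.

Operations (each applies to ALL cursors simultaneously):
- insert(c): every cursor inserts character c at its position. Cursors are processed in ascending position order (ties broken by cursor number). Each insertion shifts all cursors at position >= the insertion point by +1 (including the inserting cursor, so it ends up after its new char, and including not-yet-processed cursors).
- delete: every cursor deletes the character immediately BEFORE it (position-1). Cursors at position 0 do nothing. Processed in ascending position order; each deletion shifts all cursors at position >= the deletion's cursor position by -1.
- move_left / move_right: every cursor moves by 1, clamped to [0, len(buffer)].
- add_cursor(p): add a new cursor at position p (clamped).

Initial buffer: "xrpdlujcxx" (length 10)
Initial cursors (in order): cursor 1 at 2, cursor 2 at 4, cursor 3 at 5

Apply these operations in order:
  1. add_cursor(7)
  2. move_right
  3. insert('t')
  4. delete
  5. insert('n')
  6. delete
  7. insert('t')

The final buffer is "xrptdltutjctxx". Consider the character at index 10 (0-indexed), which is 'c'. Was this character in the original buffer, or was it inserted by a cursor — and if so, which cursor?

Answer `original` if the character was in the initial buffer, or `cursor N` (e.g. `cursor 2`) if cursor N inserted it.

Answer: original

Derivation:
After op 1 (add_cursor(7)): buffer="xrpdlujcxx" (len 10), cursors c1@2 c2@4 c3@5 c4@7, authorship ..........
After op 2 (move_right): buffer="xrpdlujcxx" (len 10), cursors c1@3 c2@5 c3@6 c4@8, authorship ..........
After op 3 (insert('t')): buffer="xrptdltutjctxx" (len 14), cursors c1@4 c2@7 c3@9 c4@12, authorship ...1..2.3..4..
After op 4 (delete): buffer="xrpdlujcxx" (len 10), cursors c1@3 c2@5 c3@6 c4@8, authorship ..........
After op 5 (insert('n')): buffer="xrpndlnunjcnxx" (len 14), cursors c1@4 c2@7 c3@9 c4@12, authorship ...1..2.3..4..
After op 6 (delete): buffer="xrpdlujcxx" (len 10), cursors c1@3 c2@5 c3@6 c4@8, authorship ..........
After op 7 (insert('t')): buffer="xrptdltutjctxx" (len 14), cursors c1@4 c2@7 c3@9 c4@12, authorship ...1..2.3..4..
Authorship (.=original, N=cursor N): . . . 1 . . 2 . 3 . . 4 . .
Index 10: author = original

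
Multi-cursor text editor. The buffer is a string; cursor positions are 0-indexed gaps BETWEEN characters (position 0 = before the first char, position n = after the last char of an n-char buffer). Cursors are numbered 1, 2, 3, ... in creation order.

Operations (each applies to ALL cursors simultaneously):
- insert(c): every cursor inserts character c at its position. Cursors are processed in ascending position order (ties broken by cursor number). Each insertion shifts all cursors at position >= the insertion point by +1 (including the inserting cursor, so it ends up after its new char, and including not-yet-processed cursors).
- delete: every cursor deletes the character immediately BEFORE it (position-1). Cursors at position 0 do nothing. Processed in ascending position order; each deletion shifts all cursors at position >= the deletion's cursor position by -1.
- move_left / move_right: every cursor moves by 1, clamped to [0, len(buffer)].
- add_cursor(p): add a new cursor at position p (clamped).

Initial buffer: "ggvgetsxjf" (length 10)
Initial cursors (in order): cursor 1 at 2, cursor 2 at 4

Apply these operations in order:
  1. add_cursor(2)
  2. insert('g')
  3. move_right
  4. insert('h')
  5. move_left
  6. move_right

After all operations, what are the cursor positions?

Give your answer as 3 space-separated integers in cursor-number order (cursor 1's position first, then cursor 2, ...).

Answer: 7 11 7

Derivation:
After op 1 (add_cursor(2)): buffer="ggvgetsxjf" (len 10), cursors c1@2 c3@2 c2@4, authorship ..........
After op 2 (insert('g')): buffer="ggggvggetsxjf" (len 13), cursors c1@4 c3@4 c2@7, authorship ..13..2......
After op 3 (move_right): buffer="ggggvggetsxjf" (len 13), cursors c1@5 c3@5 c2@8, authorship ..13..2......
After op 4 (insert('h')): buffer="ggggvhhggehtsxjf" (len 16), cursors c1@7 c3@7 c2@11, authorship ..13.13.2.2.....
After op 5 (move_left): buffer="ggggvhhggehtsxjf" (len 16), cursors c1@6 c3@6 c2@10, authorship ..13.13.2.2.....
After op 6 (move_right): buffer="ggggvhhggehtsxjf" (len 16), cursors c1@7 c3@7 c2@11, authorship ..13.13.2.2.....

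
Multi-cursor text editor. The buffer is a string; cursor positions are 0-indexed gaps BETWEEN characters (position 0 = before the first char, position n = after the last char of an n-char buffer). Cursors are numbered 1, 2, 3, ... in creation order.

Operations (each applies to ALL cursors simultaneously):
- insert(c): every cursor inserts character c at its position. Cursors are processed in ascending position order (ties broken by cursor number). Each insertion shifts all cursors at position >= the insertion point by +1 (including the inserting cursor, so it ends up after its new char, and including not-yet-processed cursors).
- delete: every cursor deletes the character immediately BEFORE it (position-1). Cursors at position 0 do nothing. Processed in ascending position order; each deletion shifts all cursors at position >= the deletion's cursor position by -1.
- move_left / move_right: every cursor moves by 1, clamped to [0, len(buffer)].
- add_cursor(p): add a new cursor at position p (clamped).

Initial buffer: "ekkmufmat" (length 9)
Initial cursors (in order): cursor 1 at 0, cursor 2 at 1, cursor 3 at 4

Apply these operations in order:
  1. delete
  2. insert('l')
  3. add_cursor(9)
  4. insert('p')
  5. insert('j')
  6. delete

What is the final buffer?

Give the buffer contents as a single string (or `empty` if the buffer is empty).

Answer: llppkklpufmapt

Derivation:
After op 1 (delete): buffer="kkufmat" (len 7), cursors c1@0 c2@0 c3@2, authorship .......
After op 2 (insert('l')): buffer="llkklufmat" (len 10), cursors c1@2 c2@2 c3@5, authorship 12..3.....
After op 3 (add_cursor(9)): buffer="llkklufmat" (len 10), cursors c1@2 c2@2 c3@5 c4@9, authorship 12..3.....
After op 4 (insert('p')): buffer="llppkklpufmapt" (len 14), cursors c1@4 c2@4 c3@8 c4@13, authorship 1212..33....4.
After op 5 (insert('j')): buffer="llppjjkklpjufmapjt" (len 18), cursors c1@6 c2@6 c3@11 c4@17, authorship 121212..333....44.
After op 6 (delete): buffer="llppkklpufmapt" (len 14), cursors c1@4 c2@4 c3@8 c4@13, authorship 1212..33....4.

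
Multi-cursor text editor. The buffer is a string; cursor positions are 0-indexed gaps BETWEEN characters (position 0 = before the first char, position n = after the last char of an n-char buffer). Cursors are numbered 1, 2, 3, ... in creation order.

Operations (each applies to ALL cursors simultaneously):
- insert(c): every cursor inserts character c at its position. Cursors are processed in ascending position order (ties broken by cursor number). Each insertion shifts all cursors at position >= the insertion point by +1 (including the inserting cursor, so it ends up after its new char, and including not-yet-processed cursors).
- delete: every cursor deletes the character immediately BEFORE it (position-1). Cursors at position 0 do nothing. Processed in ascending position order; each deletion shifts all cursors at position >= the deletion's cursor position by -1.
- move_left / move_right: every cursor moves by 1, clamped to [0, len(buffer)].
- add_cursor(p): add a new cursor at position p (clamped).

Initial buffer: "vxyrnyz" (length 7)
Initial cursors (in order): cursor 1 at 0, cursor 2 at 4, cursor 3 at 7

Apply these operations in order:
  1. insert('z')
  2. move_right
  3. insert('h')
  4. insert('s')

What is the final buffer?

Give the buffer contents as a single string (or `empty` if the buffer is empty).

Answer: zvhsxyrznhsyzzhs

Derivation:
After op 1 (insert('z')): buffer="zvxyrznyzz" (len 10), cursors c1@1 c2@6 c3@10, authorship 1....2...3
After op 2 (move_right): buffer="zvxyrznyzz" (len 10), cursors c1@2 c2@7 c3@10, authorship 1....2...3
After op 3 (insert('h')): buffer="zvhxyrznhyzzh" (len 13), cursors c1@3 c2@9 c3@13, authorship 1.1...2.2..33
After op 4 (insert('s')): buffer="zvhsxyrznhsyzzhs" (len 16), cursors c1@4 c2@11 c3@16, authorship 1.11...2.22..333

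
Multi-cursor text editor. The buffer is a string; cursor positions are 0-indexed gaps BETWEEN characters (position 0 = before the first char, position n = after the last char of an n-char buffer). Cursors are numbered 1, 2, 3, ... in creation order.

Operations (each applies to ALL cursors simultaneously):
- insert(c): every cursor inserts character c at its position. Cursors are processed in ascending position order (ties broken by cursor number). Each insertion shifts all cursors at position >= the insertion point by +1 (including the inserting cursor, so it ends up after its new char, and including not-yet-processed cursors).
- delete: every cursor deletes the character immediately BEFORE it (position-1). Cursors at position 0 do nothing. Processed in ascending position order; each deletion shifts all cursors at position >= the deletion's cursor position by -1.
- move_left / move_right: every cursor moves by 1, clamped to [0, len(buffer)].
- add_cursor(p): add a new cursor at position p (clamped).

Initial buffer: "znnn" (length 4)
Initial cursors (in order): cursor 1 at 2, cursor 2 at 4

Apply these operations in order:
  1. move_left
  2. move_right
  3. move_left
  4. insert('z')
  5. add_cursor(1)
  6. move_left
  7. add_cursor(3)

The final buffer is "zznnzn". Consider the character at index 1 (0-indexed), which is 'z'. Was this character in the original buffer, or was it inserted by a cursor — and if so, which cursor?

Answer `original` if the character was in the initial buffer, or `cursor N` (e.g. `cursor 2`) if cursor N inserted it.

After op 1 (move_left): buffer="znnn" (len 4), cursors c1@1 c2@3, authorship ....
After op 2 (move_right): buffer="znnn" (len 4), cursors c1@2 c2@4, authorship ....
After op 3 (move_left): buffer="znnn" (len 4), cursors c1@1 c2@3, authorship ....
After op 4 (insert('z')): buffer="zznnzn" (len 6), cursors c1@2 c2@5, authorship .1..2.
After op 5 (add_cursor(1)): buffer="zznnzn" (len 6), cursors c3@1 c1@2 c2@5, authorship .1..2.
After op 6 (move_left): buffer="zznnzn" (len 6), cursors c3@0 c1@1 c2@4, authorship .1..2.
After op 7 (add_cursor(3)): buffer="zznnzn" (len 6), cursors c3@0 c1@1 c4@3 c2@4, authorship .1..2.
Authorship (.=original, N=cursor N): . 1 . . 2 .
Index 1: author = 1

Answer: cursor 1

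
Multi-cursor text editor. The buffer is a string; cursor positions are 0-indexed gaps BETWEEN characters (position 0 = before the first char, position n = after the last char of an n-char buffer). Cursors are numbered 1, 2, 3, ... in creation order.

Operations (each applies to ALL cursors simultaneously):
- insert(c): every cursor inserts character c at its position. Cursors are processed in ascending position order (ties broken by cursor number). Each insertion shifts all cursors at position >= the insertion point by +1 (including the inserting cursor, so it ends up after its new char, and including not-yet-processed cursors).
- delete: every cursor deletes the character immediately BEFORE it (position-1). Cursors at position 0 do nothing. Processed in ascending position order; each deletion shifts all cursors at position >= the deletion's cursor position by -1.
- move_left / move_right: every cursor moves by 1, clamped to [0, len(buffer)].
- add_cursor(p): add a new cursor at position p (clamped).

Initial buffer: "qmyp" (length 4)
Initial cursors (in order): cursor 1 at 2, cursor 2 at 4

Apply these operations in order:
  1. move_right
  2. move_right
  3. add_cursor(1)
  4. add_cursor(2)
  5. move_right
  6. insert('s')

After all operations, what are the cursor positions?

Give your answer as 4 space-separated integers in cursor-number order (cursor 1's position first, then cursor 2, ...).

Answer: 8 8 3 5

Derivation:
After op 1 (move_right): buffer="qmyp" (len 4), cursors c1@3 c2@4, authorship ....
After op 2 (move_right): buffer="qmyp" (len 4), cursors c1@4 c2@4, authorship ....
After op 3 (add_cursor(1)): buffer="qmyp" (len 4), cursors c3@1 c1@4 c2@4, authorship ....
After op 4 (add_cursor(2)): buffer="qmyp" (len 4), cursors c3@1 c4@2 c1@4 c2@4, authorship ....
After op 5 (move_right): buffer="qmyp" (len 4), cursors c3@2 c4@3 c1@4 c2@4, authorship ....
After op 6 (insert('s')): buffer="qmsyspss" (len 8), cursors c3@3 c4@5 c1@8 c2@8, authorship ..3.4.12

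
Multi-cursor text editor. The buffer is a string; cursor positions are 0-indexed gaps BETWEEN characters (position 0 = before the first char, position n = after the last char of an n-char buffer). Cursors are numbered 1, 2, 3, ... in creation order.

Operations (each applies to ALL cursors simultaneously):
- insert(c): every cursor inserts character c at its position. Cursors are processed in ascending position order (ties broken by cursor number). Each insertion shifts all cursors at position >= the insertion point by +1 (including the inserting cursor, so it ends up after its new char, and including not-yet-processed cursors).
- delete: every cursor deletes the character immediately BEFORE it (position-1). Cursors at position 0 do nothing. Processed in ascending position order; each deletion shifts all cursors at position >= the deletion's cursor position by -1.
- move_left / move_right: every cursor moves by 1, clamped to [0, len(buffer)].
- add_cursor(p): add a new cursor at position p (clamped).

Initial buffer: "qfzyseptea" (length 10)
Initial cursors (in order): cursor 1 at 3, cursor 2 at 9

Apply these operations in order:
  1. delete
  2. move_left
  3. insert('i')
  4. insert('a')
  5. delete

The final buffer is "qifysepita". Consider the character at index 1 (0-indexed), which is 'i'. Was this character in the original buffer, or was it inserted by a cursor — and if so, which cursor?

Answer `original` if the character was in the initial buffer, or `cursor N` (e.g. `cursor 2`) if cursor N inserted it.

Answer: cursor 1

Derivation:
After op 1 (delete): buffer="qfysepta" (len 8), cursors c1@2 c2@7, authorship ........
After op 2 (move_left): buffer="qfysepta" (len 8), cursors c1@1 c2@6, authorship ........
After op 3 (insert('i')): buffer="qifysepita" (len 10), cursors c1@2 c2@8, authorship .1.....2..
After op 4 (insert('a')): buffer="qiafysepiata" (len 12), cursors c1@3 c2@10, authorship .11.....22..
After op 5 (delete): buffer="qifysepita" (len 10), cursors c1@2 c2@8, authorship .1.....2..
Authorship (.=original, N=cursor N): . 1 . . . . . 2 . .
Index 1: author = 1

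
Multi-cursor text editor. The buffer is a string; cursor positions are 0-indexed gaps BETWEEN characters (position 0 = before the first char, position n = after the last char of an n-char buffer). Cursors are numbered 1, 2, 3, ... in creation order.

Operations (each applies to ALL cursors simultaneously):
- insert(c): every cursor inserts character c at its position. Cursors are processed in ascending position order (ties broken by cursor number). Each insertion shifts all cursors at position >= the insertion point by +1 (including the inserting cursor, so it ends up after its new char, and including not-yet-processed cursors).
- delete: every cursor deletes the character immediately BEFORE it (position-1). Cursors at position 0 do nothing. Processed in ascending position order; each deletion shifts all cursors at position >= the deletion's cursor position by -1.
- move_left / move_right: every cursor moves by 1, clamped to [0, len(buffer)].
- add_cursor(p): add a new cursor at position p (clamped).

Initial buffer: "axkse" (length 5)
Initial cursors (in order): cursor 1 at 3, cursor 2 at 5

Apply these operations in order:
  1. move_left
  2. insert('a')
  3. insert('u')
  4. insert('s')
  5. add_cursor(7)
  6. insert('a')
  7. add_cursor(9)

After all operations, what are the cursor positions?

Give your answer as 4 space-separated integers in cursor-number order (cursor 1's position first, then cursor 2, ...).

Answer: 6 13 9 9

Derivation:
After op 1 (move_left): buffer="axkse" (len 5), cursors c1@2 c2@4, authorship .....
After op 2 (insert('a')): buffer="axaksae" (len 7), cursors c1@3 c2@6, authorship ..1..2.
After op 3 (insert('u')): buffer="axauksaue" (len 9), cursors c1@4 c2@8, authorship ..11..22.
After op 4 (insert('s')): buffer="axausksause" (len 11), cursors c1@5 c2@10, authorship ..111..222.
After op 5 (add_cursor(7)): buffer="axausksause" (len 11), cursors c1@5 c3@7 c2@10, authorship ..111..222.
After op 6 (insert('a')): buffer="axausaksaausae" (len 14), cursors c1@6 c3@9 c2@13, authorship ..1111..32222.
After op 7 (add_cursor(9)): buffer="axausaksaausae" (len 14), cursors c1@6 c3@9 c4@9 c2@13, authorship ..1111..32222.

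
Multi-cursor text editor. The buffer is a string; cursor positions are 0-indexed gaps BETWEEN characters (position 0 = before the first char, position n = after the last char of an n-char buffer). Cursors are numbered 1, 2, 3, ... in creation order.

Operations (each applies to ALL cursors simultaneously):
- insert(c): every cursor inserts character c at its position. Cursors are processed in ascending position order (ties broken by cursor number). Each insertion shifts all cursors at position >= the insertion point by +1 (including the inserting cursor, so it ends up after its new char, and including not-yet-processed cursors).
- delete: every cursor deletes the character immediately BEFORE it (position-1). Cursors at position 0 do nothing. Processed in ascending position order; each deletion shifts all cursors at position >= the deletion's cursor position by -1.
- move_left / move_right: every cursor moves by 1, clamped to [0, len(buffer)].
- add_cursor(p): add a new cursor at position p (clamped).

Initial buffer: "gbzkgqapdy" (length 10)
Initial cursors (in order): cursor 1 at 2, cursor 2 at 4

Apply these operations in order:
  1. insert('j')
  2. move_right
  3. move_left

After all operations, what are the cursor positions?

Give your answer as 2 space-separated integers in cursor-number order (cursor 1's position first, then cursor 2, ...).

Answer: 3 6

Derivation:
After op 1 (insert('j')): buffer="gbjzkjgqapdy" (len 12), cursors c1@3 c2@6, authorship ..1..2......
After op 2 (move_right): buffer="gbjzkjgqapdy" (len 12), cursors c1@4 c2@7, authorship ..1..2......
After op 3 (move_left): buffer="gbjzkjgqapdy" (len 12), cursors c1@3 c2@6, authorship ..1..2......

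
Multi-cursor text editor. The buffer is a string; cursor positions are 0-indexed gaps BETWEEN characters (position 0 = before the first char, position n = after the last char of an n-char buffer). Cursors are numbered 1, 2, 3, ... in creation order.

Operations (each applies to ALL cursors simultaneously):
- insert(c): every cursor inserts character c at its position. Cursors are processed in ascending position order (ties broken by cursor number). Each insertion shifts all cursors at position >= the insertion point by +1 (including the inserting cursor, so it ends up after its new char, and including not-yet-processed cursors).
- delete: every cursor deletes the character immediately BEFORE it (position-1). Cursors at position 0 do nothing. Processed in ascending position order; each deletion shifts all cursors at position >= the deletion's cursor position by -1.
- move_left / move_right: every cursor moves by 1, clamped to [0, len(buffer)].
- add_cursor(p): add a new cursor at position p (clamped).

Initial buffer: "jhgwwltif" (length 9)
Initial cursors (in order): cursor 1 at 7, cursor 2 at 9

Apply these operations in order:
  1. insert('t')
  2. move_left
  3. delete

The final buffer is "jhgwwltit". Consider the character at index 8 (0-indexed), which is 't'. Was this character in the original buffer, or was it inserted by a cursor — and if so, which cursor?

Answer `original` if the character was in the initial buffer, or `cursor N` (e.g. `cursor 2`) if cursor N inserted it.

After op 1 (insert('t')): buffer="jhgwwlttift" (len 11), cursors c1@8 c2@11, authorship .......1..2
After op 2 (move_left): buffer="jhgwwlttift" (len 11), cursors c1@7 c2@10, authorship .......1..2
After op 3 (delete): buffer="jhgwwltit" (len 9), cursors c1@6 c2@8, authorship ......1.2
Authorship (.=original, N=cursor N): . . . . . . 1 . 2
Index 8: author = 2

Answer: cursor 2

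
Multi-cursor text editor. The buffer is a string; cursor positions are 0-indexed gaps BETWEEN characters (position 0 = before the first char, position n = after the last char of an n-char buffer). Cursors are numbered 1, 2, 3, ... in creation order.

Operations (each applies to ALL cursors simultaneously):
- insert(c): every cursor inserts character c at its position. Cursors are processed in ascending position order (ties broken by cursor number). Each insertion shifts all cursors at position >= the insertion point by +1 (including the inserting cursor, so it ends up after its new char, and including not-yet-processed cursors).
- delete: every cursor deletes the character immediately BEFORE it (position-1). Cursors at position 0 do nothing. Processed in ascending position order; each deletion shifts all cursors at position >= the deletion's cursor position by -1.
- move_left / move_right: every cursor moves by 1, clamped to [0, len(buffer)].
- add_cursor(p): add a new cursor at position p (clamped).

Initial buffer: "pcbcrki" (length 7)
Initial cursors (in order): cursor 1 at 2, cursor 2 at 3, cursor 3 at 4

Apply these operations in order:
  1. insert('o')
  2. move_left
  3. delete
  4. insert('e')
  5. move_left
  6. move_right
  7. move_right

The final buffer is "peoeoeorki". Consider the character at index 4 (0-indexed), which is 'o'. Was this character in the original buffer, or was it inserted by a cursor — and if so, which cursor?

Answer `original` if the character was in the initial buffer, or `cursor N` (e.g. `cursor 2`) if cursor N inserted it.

Answer: cursor 2

Derivation:
After op 1 (insert('o')): buffer="pcobocorki" (len 10), cursors c1@3 c2@5 c3@7, authorship ..1.2.3...
After op 2 (move_left): buffer="pcobocorki" (len 10), cursors c1@2 c2@4 c3@6, authorship ..1.2.3...
After op 3 (delete): buffer="pooorki" (len 7), cursors c1@1 c2@2 c3@3, authorship .123...
After op 4 (insert('e')): buffer="peoeoeorki" (len 10), cursors c1@2 c2@4 c3@6, authorship .112233...
After op 5 (move_left): buffer="peoeoeorki" (len 10), cursors c1@1 c2@3 c3@5, authorship .112233...
After op 6 (move_right): buffer="peoeoeorki" (len 10), cursors c1@2 c2@4 c3@6, authorship .112233...
After op 7 (move_right): buffer="peoeoeorki" (len 10), cursors c1@3 c2@5 c3@7, authorship .112233...
Authorship (.=original, N=cursor N): . 1 1 2 2 3 3 . . .
Index 4: author = 2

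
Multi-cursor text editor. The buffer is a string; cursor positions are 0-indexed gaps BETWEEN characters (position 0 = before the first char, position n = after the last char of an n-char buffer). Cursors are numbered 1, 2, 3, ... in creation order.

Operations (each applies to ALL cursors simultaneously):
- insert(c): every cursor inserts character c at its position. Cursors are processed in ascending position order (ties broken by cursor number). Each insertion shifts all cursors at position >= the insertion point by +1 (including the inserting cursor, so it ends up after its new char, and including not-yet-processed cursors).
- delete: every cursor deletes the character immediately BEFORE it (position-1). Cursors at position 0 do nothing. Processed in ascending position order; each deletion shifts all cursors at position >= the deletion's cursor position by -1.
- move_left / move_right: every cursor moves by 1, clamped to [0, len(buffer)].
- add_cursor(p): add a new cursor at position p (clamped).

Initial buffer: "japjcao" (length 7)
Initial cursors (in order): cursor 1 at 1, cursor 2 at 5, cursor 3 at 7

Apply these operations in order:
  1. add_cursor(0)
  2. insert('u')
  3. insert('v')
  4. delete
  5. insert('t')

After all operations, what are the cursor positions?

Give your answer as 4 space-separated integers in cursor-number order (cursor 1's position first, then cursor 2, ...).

After op 1 (add_cursor(0)): buffer="japjcao" (len 7), cursors c4@0 c1@1 c2@5 c3@7, authorship .......
After op 2 (insert('u')): buffer="ujuapjcuaou" (len 11), cursors c4@1 c1@3 c2@8 c3@11, authorship 4.1....2..3
After op 3 (insert('v')): buffer="uvjuvapjcuvaouv" (len 15), cursors c4@2 c1@5 c2@11 c3@15, authorship 44.11....22..33
After op 4 (delete): buffer="ujuapjcuaou" (len 11), cursors c4@1 c1@3 c2@8 c3@11, authorship 4.1....2..3
After op 5 (insert('t')): buffer="utjutapjcutaout" (len 15), cursors c4@2 c1@5 c2@11 c3@15, authorship 44.11....22..33

Answer: 5 11 15 2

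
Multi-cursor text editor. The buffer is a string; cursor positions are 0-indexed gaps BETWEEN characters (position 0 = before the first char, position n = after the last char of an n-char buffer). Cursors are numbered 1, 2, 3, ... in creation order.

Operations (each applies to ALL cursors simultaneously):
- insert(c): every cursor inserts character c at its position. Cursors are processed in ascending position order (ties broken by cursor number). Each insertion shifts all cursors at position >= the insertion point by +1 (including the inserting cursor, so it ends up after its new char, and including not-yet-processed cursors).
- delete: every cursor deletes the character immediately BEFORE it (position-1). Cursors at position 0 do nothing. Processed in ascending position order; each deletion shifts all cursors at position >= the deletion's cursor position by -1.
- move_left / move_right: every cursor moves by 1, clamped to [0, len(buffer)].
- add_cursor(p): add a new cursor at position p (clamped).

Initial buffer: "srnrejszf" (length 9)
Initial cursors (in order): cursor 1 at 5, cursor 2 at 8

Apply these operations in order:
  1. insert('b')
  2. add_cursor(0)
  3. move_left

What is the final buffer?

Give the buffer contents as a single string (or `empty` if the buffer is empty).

Answer: srnrebjszbf

Derivation:
After op 1 (insert('b')): buffer="srnrebjszbf" (len 11), cursors c1@6 c2@10, authorship .....1...2.
After op 2 (add_cursor(0)): buffer="srnrebjszbf" (len 11), cursors c3@0 c1@6 c2@10, authorship .....1...2.
After op 3 (move_left): buffer="srnrebjszbf" (len 11), cursors c3@0 c1@5 c2@9, authorship .....1...2.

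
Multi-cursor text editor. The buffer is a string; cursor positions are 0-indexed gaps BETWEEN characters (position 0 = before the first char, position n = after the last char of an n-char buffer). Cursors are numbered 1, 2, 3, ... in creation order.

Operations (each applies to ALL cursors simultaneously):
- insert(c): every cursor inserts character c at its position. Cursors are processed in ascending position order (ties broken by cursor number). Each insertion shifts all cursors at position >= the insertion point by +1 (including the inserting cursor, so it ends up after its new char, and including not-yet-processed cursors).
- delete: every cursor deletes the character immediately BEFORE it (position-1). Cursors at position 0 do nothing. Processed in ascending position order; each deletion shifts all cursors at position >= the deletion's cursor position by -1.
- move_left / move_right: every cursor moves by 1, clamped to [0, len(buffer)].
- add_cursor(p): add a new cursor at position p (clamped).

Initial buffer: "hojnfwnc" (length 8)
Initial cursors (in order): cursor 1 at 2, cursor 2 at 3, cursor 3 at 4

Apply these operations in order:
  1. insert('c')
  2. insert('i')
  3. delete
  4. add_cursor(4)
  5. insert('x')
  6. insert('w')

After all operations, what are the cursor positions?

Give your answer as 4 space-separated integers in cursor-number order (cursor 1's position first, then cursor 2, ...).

Answer: 5 11 15 8

Derivation:
After op 1 (insert('c')): buffer="hocjcncfwnc" (len 11), cursors c1@3 c2@5 c3@7, authorship ..1.2.3....
After op 2 (insert('i')): buffer="hocijcincifwnc" (len 14), cursors c1@4 c2@7 c3@10, authorship ..11.22.33....
After op 3 (delete): buffer="hocjcncfwnc" (len 11), cursors c1@3 c2@5 c3@7, authorship ..1.2.3....
After op 4 (add_cursor(4)): buffer="hocjcncfwnc" (len 11), cursors c1@3 c4@4 c2@5 c3@7, authorship ..1.2.3....
After op 5 (insert('x')): buffer="hocxjxcxncxfwnc" (len 15), cursors c1@4 c4@6 c2@8 c3@11, authorship ..11.422.33....
After op 6 (insert('w')): buffer="hocxwjxwcxwncxwfwnc" (len 19), cursors c1@5 c4@8 c2@11 c3@15, authorship ..111.44222.333....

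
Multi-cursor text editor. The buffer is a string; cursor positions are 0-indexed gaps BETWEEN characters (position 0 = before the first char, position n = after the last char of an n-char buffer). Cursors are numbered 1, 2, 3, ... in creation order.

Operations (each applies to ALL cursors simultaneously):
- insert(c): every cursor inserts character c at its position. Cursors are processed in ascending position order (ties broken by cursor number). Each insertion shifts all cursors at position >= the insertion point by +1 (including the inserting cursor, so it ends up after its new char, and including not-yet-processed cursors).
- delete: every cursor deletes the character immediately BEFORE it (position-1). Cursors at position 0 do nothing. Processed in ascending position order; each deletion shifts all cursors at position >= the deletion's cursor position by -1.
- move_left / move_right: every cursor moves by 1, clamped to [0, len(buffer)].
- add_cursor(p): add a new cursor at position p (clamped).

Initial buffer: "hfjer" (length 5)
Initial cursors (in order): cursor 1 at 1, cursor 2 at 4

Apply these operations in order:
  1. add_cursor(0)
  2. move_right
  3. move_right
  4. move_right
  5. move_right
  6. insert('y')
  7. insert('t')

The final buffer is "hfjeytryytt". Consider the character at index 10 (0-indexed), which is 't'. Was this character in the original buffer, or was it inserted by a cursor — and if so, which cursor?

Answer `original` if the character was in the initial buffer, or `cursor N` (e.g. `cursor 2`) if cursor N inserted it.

After op 1 (add_cursor(0)): buffer="hfjer" (len 5), cursors c3@0 c1@1 c2@4, authorship .....
After op 2 (move_right): buffer="hfjer" (len 5), cursors c3@1 c1@2 c2@5, authorship .....
After op 3 (move_right): buffer="hfjer" (len 5), cursors c3@2 c1@3 c2@5, authorship .....
After op 4 (move_right): buffer="hfjer" (len 5), cursors c3@3 c1@4 c2@5, authorship .....
After op 5 (move_right): buffer="hfjer" (len 5), cursors c3@4 c1@5 c2@5, authorship .....
After op 6 (insert('y')): buffer="hfjeyryy" (len 8), cursors c3@5 c1@8 c2@8, authorship ....3.12
After op 7 (insert('t')): buffer="hfjeytryytt" (len 11), cursors c3@6 c1@11 c2@11, authorship ....33.1212
Authorship (.=original, N=cursor N): . . . . 3 3 . 1 2 1 2
Index 10: author = 2

Answer: cursor 2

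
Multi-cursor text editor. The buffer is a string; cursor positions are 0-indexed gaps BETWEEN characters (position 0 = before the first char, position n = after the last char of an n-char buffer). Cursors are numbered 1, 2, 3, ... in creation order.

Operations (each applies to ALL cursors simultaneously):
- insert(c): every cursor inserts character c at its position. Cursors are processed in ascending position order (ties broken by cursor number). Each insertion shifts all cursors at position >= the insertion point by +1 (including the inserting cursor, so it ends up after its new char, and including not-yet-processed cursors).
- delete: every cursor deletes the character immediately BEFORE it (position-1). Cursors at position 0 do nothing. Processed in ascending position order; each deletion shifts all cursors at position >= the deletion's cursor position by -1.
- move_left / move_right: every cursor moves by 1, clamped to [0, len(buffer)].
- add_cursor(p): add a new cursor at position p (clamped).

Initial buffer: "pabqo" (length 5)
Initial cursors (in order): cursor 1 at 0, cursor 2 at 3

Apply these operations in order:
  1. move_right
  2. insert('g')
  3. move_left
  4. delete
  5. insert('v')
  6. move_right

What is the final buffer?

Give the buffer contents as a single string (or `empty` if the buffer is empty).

After op 1 (move_right): buffer="pabqo" (len 5), cursors c1@1 c2@4, authorship .....
After op 2 (insert('g')): buffer="pgabqgo" (len 7), cursors c1@2 c2@6, authorship .1...2.
After op 3 (move_left): buffer="pgabqgo" (len 7), cursors c1@1 c2@5, authorship .1...2.
After op 4 (delete): buffer="gabgo" (len 5), cursors c1@0 c2@3, authorship 1..2.
After op 5 (insert('v')): buffer="vgabvgo" (len 7), cursors c1@1 c2@5, authorship 11..22.
After op 6 (move_right): buffer="vgabvgo" (len 7), cursors c1@2 c2@6, authorship 11..22.

Answer: vgabvgo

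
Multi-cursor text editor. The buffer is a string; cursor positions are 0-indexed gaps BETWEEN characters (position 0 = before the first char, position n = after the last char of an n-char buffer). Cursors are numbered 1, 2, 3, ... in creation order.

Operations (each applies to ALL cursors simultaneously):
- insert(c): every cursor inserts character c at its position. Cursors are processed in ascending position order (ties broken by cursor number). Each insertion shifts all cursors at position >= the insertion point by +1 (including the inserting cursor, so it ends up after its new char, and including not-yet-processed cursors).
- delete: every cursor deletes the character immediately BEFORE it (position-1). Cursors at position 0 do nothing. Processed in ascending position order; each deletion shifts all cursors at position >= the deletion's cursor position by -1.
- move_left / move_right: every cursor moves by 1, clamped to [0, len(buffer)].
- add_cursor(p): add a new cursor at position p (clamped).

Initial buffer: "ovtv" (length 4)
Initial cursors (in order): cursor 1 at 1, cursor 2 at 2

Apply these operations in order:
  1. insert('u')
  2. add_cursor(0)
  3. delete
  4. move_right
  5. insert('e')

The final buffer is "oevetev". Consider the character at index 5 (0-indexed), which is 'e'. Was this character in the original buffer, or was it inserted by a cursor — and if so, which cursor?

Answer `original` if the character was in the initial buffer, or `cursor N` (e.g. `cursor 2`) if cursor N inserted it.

Answer: cursor 2

Derivation:
After op 1 (insert('u')): buffer="ouvutv" (len 6), cursors c1@2 c2@4, authorship .1.2..
After op 2 (add_cursor(0)): buffer="ouvutv" (len 6), cursors c3@0 c1@2 c2@4, authorship .1.2..
After op 3 (delete): buffer="ovtv" (len 4), cursors c3@0 c1@1 c2@2, authorship ....
After op 4 (move_right): buffer="ovtv" (len 4), cursors c3@1 c1@2 c2@3, authorship ....
After op 5 (insert('e')): buffer="oevetev" (len 7), cursors c3@2 c1@4 c2@6, authorship .3.1.2.
Authorship (.=original, N=cursor N): . 3 . 1 . 2 .
Index 5: author = 2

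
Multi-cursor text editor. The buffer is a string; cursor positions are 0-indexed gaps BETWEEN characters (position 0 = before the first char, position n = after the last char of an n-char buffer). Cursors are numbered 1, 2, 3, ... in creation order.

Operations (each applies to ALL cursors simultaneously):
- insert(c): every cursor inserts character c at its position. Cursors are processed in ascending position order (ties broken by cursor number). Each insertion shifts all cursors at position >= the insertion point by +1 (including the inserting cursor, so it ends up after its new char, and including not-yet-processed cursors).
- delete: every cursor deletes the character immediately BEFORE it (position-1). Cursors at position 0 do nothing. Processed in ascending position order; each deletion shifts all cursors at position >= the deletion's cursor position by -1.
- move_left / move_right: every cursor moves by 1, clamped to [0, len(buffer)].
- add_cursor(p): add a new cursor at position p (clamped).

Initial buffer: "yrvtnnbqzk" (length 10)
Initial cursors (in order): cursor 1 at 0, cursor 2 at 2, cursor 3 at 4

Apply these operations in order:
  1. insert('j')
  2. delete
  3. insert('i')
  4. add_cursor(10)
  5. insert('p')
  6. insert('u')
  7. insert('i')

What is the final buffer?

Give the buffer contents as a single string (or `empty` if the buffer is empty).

Answer: ipuiyripuivtipuinnbpuiqzk

Derivation:
After op 1 (insert('j')): buffer="jyrjvtjnnbqzk" (len 13), cursors c1@1 c2@4 c3@7, authorship 1..2..3......
After op 2 (delete): buffer="yrvtnnbqzk" (len 10), cursors c1@0 c2@2 c3@4, authorship ..........
After op 3 (insert('i')): buffer="iyrivtinnbqzk" (len 13), cursors c1@1 c2@4 c3@7, authorship 1..2..3......
After op 4 (add_cursor(10)): buffer="iyrivtinnbqzk" (len 13), cursors c1@1 c2@4 c3@7 c4@10, authorship 1..2..3......
After op 5 (insert('p')): buffer="ipyripvtipnnbpqzk" (len 17), cursors c1@2 c2@6 c3@10 c4@14, authorship 11..22..33...4...
After op 6 (insert('u')): buffer="ipuyripuvtipunnbpuqzk" (len 21), cursors c1@3 c2@8 c3@13 c4@18, authorship 111..222..333...44...
After op 7 (insert('i')): buffer="ipuiyripuivtipuinnbpuiqzk" (len 25), cursors c1@4 c2@10 c3@16 c4@22, authorship 1111..2222..3333...444...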